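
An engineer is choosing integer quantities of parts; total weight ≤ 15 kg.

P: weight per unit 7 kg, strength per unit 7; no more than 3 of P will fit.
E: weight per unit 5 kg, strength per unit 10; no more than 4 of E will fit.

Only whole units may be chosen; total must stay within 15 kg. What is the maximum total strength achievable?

This is a bounded integer knapsack.
Take 3×E: weight 15 ≤ 15, strength 3·10 = 30.
No other integer combination yields more.

30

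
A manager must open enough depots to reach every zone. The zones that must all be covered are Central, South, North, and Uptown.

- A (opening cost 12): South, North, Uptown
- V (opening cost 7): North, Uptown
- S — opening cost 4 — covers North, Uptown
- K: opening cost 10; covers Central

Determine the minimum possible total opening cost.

Choose A and K: together they cover Central, South, North, Uptown — every zone.
Total opening cost: 12 + 10 = 22.

22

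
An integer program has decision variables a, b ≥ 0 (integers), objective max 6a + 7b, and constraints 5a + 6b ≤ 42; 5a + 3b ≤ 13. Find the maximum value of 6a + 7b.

28

Relaxing integrality, the LP optimum is 30.33 at (a,b) = (0, 4.33), which is not an integer point.
(a,b)=(0,4): 5·0+6·4=24≤42, 5·0+3·4=12≤13, objective 28.
(a,b)=(0,3): 5·0+6·3=18≤42, 5·0+3·3=9≤13, objective 21.
The best lattice point is (0,4), giving 28.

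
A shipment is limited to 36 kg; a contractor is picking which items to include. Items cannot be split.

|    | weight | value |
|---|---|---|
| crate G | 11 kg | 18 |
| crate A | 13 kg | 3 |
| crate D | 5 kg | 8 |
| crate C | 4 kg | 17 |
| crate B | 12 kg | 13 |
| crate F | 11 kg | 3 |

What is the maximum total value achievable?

Allowing fractional choices, the relaxed optimum would be about 57.1, but items are indivisible.
crate G + crate D + crate C + crate F: weight 11 + 5 + 4 + 11 = 31 ≤ 36, value 18 + 8 + 17 + 3 = 46.
crate G + crate C + crate B: weight 11 + 4 + 12 = 27 ≤ 36, value 18 + 17 + 13 = 48.
crate G + crate D + crate C + crate B: weight 11 + 5 + 4 + 12 = 32 ≤ 36, value 18 + 8 + 17 + 13 = 56.
Best is crate G, crate D, crate C, and crate B with total value 56.

56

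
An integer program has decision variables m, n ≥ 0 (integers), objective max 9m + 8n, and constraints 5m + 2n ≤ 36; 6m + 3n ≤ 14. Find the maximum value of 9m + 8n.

Relaxing integrality, the LP optimum is 37.33 at (m,n) = (0, 4.67), which is not an integer point.
(m,n)=(0,4): 5·0+2·4=8≤36, 6·0+3·4=12≤14, objective 32.
(m,n)=(0,3): 5·0+2·3=6≤36, 6·0+3·3=9≤14, objective 24.
The best lattice point is (0,4), giving 32.

32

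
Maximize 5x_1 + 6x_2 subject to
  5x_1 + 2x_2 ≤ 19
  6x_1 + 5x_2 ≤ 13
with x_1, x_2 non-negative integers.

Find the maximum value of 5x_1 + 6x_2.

12

(x_1,x_2)=(0,2) is feasible, giving 12.
(x_1,x_2)=(1,1) is feasible, giving 11.
(x_1,x_2)=(0,1) is feasible, giving 6.
The best lattice point is (0,2), giving 12.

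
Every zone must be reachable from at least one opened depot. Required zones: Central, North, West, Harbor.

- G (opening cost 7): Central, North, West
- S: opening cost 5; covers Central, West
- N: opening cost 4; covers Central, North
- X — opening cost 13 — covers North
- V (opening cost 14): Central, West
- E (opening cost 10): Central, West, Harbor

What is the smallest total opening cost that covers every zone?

14

The greedy cost-per-new-zone heuristic would pick N, S, and E for 19, but a cheaper cover exists.
Choose N and E: together they cover Central, North, West, Harbor — every zone.
Total opening cost: 4 + 10 = 14.
No cover costs less than 14.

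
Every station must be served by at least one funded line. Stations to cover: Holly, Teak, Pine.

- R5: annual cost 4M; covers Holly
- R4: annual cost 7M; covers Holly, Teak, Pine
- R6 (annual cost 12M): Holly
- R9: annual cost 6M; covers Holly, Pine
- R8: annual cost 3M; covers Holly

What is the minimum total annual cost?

R4 alone covers Holly, Teak, Pine — every station.
Total annual cost: 7.

7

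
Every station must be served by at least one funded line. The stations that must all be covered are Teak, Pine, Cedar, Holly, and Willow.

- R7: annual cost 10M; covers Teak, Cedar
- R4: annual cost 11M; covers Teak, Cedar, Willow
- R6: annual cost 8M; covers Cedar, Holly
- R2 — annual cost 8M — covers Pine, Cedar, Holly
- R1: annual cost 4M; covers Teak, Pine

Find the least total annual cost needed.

Choose R4 and R2: together they cover Teak, Pine, Cedar, Holly, Willow — every station.
Total annual cost: 11 + 8 = 19.

19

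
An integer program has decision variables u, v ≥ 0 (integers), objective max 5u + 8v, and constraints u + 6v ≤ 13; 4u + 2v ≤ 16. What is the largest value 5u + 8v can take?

23

Relaxing integrality, the LP optimum is 29.00 at (u,v) = (3.18, 1.64), which is not an integer point.
(u,v)=(3,1) is feasible, giving 23.
(u,v)=(4,0) is feasible, giving 20.
(u,v)=(2,1) is feasible, giving 18.
(u,v)=(3,0) is feasible, giving 15.
No feasible integer point exceeds 23.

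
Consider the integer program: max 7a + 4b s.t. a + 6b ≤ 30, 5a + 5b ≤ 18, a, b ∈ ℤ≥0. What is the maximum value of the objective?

21

The continuous relaxation peaks at (3.6, 0) with value 25.20; rounding to a feasible lattice point costs some objective.
(a,b)=(3,0): 1·3+6·0=3≤30, 5·3+5·0=15≤18, objective 21.
(a,b)=(2,1): 1·2+6·1=8≤30, 5·2+5·1=15≤18, objective 18.
(a,b)=(2,0): 1·2+6·0=2≤30, 5·2+5·0=10≤18, objective 14.
The best lattice point is (3,0), giving 21.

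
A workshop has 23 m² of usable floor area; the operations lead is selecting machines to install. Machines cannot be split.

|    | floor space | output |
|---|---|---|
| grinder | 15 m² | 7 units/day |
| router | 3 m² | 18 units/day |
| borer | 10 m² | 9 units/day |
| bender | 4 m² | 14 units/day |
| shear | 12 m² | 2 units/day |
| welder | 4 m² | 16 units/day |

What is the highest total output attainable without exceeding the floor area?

57

Allowing fractional choices, the relaxed optimum would be about 57.9, but machines are indivisible.
router + bender + shear + welder: floor space 3 + 4 + 12 + 4 = 23 ≤ 23, output 18 + 14 + 2 + 16 = 50.
router + bender + welder: floor space 3 + 4 + 4 = 11 ≤ 23, output 18 + 14 + 16 = 48.
router + borer + bender + welder: floor space 3 + 10 + 4 + 4 = 21 ≤ 23, output 18 + 9 + 14 + 16 = 57.
Best is router, borer, bender, and welder with total output 57.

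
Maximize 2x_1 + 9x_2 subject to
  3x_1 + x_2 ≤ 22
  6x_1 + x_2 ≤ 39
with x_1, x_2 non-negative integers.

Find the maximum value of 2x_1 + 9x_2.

(x_1,x_2)=(0,22) is feasible, giving 198.
(x_1,x_2)=(0,21) is feasible, giving 189.
No feasible integer point exceeds 198.

198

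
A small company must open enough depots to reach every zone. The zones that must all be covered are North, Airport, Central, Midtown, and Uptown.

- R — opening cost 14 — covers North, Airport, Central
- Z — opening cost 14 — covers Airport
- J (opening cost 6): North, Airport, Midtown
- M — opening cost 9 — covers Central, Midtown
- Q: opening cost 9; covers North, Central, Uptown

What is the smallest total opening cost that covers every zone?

Choose J and Q: together they cover North, Airport, Central, Midtown, Uptown — every zone.
Total opening cost: 6 + 9 = 15.
No cover costs less than 15.

15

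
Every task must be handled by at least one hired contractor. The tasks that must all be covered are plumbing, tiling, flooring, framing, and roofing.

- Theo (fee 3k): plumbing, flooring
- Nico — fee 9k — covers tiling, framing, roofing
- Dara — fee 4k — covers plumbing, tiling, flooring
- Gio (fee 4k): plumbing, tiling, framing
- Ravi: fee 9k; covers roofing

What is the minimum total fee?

Choose Theo and Nico: together they cover plumbing, tiling, flooring, framing, roofing — every task.
Total fee: 3 + 9 = 12.

12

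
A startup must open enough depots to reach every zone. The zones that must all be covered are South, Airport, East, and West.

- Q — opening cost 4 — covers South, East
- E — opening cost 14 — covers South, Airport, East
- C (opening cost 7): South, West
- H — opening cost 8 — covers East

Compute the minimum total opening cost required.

21

Choose E and C: together they cover South, Airport, East, West — every zone.
Total opening cost: 14 + 7 = 21.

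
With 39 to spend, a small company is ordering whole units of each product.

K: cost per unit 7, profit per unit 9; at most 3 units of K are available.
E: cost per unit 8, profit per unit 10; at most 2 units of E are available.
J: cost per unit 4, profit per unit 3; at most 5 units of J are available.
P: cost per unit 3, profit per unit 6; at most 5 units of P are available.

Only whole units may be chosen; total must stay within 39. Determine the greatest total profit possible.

59

This is a bounded integer knapsack.
P has the best ratio (6/3); taking only P gives at most 5×6 = 30 (stopped by the supply cap of 5).
Mixing does better — 1×K, 2×E, and 5×P: cost 38 ≤ 39, profit 1·9 + 2·10 + 5·6 = 59.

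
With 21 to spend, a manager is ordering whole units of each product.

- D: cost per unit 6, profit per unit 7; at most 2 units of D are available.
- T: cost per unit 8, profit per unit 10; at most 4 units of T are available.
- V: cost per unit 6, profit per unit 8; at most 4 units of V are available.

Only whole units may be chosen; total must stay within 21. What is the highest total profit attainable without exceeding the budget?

26

Take 1×T and 2×V: cost 20 ≤ 21, profit 1·10 + 2·8 = 26.
No other integer combination yields more.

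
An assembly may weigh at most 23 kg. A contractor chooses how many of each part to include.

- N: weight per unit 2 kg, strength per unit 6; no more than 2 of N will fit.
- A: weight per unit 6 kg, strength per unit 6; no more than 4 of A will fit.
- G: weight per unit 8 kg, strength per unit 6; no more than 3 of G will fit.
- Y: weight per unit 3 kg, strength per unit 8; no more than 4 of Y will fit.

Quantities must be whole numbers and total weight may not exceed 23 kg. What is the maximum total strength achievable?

N has the best ratio (6/2); taking only N gives at most 2×6 = 12 (stopped by the supply cap of 2).
Mixing does better — 2×N, 1×A, and 4×Y: weight 22 ≤ 23, strength 2·6 + 1·6 + 4·8 = 50.

50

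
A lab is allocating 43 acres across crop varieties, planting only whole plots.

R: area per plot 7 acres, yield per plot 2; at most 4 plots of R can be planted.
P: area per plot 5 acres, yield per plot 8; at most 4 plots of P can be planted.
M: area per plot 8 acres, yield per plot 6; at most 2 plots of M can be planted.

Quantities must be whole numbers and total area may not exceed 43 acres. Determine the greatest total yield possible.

46

Take 1×R, 4×P, and 2×M: area 43 ≤ 43, yield 1·2 + 4·8 + 2·6 = 46.
P has the best ratio (8/5) and is taken to its limit of 4; remaining capacity is filled optimally with the others.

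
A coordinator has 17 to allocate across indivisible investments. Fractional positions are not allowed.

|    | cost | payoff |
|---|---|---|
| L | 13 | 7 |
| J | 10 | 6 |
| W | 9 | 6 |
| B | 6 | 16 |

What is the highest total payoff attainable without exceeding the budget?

B: cost 6 ≤ 17, payoff 16.
W + B: cost 9 + 6 = 15 ≤ 17, payoff 6 + 16 = 22.
J + B: cost 10 + 6 = 16 ≤ 17, payoff 6 + 16 = 22.
The maximum payoff is 22; one optimal choice is W and B.

22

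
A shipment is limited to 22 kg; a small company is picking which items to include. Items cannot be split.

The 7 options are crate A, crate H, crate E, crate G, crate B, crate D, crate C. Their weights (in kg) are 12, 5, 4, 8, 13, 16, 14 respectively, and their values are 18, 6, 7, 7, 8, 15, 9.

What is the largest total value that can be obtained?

Allowing fractional choices, the relaxed optimum would be about 31.9, but items are indivisible.
crate A + crate E: weight 12 + 4 = 16 ≤ 22, value 18 + 7 = 25.
crate A + crate G: weight 12 + 8 = 20 ≤ 22, value 18 + 7 = 25.
crate A + crate H + crate E: weight 12 + 5 + 4 = 21 ≤ 22, value 18 + 6 + 7 = 31.
Best is crate A, crate H, and crate E with total value 31.

31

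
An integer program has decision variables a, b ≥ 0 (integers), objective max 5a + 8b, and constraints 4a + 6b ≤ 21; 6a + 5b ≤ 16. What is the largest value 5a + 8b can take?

24

Relaxing integrality, the LP optimum is 25.60 at (a,b) = (0, 3.2), which is not an integer point.
(a,b)=(0,3): 4·0+6·3=18≤21, 6·0+5·3=15≤16, objective 24.
(a,b)=(1,2): 4·1+6·2=16≤21, 6·1+5·2=16≤16, objective 21.
(a,b)=(0,2): 4·0+6·2=12≤21, 6·0+5·2=10≤16, objective 16.
The best lattice point is (0,3), giving 24.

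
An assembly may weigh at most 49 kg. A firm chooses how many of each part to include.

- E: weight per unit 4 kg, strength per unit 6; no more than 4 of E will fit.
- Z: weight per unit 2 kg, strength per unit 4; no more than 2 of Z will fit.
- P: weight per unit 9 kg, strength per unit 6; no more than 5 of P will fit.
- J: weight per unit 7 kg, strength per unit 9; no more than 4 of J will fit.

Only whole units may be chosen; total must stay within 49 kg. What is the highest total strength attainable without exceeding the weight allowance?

68

This is a bounded integer knapsack.
Z has the best ratio (4/2); taking only Z gives at most 2×4 = 8 (stopped by the supply cap of 2).
Mixing does better — 4×E, 2×Z, and 4×J: weight 48 ≤ 49, strength 4·6 + 2·4 + 4·9 = 68.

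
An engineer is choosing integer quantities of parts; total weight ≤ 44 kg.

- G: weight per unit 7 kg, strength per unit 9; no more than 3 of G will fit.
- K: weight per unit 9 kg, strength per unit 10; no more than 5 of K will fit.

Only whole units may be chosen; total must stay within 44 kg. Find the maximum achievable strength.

49

2×G and 3×K: weight 41 ≤ 44, strength 2·9 + 3·10 = 48.
1×G and 4×K: weight 43 ≤ 44, strength 1·9 + 4·10 = 49.
Best is 49.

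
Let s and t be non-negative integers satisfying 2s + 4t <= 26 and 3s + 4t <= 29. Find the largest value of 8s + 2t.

72

The continuous relaxation peaks at (9.67, 0) with value 77.33; rounding to a feasible lattice point costs some objective.
(s,t)=(9,0): 2·9+4·0=18≤26, 3·9+4·0=27≤29, objective 72.
(s,t)=(8,1): 2·8+4·1=20≤26, 3·8+4·1=28≤29, objective 66.
(s,t)=(8,0): 2·8+4·0=16≤26, 3·8+4·0=24≤29, objective 64.
The best lattice point is (9,0), giving 72.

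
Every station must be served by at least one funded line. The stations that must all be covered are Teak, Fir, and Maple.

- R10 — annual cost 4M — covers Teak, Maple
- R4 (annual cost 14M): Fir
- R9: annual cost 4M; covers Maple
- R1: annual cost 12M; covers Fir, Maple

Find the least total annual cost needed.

16

Choose R10 and R1: together they cover Teak, Fir, Maple — every station.
Total annual cost: 4 + 12 = 16.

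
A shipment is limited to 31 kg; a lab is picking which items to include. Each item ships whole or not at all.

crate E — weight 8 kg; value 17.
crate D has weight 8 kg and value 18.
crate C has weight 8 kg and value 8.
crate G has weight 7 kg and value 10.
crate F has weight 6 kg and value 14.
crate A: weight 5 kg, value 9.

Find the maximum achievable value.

59

This is an integer program with binary decision variables.
Take crate E, crate D, crate G, and crate F: weight 8 + 8 + 7 + 6 = 29 ≤ 31, value 17 + 18 + 10 + 14 = 59.
No other feasible combination does better.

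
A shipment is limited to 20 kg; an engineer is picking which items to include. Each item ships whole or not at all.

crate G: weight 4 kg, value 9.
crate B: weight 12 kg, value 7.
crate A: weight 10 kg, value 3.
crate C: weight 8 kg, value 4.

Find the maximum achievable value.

This is a 0-1 knapsack instance.
Allowing fractional choices, the relaxed optimum would be about 18.0, but items are indivisible.
crate G + crate A: weight 4 + 10 = 14 ≤ 20, value 9 + 3 = 12.
crate G + crate B: weight 4 + 12 = 16 ≤ 20, value 9 + 7 = 16.
crate G + crate C: weight 4 + 8 = 12 ≤ 20, value 9 + 4 = 13.
Best is crate G and crate B with total value 16.

16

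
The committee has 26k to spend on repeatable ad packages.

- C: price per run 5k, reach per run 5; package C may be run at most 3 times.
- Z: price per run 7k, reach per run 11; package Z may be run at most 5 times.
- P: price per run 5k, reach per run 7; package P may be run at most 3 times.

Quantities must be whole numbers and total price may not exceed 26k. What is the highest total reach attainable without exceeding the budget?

40

Z has the best ratio (11/7); taking only Z gives at most 3×11 = 33 (stopped by the price limit).
Mixing does better — 3×Z and 1×P: price 26 ≤ 26, reach 3·11 + 1·7 = 40.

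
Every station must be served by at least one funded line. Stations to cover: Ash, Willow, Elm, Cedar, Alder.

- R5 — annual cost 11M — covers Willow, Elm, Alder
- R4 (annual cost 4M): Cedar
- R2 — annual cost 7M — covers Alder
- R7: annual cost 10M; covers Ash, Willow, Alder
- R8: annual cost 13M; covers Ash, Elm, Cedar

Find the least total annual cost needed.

23

This is an integer covering problem.
Choose R7 and R8: together they cover Ash, Willow, Elm, Cedar, Alder — every station.
Total annual cost: 10 + 13 = 23.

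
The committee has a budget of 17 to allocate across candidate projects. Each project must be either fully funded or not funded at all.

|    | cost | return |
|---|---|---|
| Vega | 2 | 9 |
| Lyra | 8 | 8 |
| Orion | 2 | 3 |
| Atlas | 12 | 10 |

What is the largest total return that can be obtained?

Vega + Orion + Atlas: cost 2 + 2 + 12 = 16 ≤ 17, return 9 + 3 + 10 = 22.
Vega + Lyra + Orion: cost 2 + 8 + 2 = 12 ≤ 17, return 9 + 8 + 3 = 20.
Best is Vega, Orion, and Atlas with total return 22.

22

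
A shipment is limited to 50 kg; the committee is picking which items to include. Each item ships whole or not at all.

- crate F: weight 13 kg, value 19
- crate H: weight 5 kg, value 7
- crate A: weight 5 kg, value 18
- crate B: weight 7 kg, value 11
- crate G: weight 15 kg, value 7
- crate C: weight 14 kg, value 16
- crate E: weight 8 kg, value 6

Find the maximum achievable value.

71

crate F + crate A + crate B + crate C + crate E: weight 13 + 5 + 7 + 14 + 8 = 47 ≤ 50, value 19 + 18 + 11 + 16 + 6 = 70.
crate F + crate H + crate A + crate B + crate C: weight 13 + 5 + 5 + 7 + 14 = 44 ≤ 50, value 19 + 7 + 18 + 11 + 16 = 71.
crate F + crate H + crate A + crate C + crate E: weight 13 + 5 + 5 + 14 + 8 = 45 ≤ 50, value 19 + 7 + 18 + 16 + 6 = 66.
Best is crate F, crate H, crate A, crate B, and crate C with total value 71.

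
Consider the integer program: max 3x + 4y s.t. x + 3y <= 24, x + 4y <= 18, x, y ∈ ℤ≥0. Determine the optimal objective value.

(x,y)=(18,0): 1·18+3·0=18≤24, 1·18+4·0=18≤18, objective 54.
(x,y)=(17,0): 1·17+3·0=17≤24, 1·17+4·0=17≤18, objective 51.
The best lattice point is (18,0), giving 54.

54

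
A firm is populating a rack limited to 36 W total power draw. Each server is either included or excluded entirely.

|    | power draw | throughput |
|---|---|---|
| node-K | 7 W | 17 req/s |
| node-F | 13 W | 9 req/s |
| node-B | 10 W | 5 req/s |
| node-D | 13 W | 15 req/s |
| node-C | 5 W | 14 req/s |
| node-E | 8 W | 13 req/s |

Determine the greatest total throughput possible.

59

Allowing fractional choices, the relaxed optimum would be about 61.1, but servers are indivisible.
node-K + node-D + node-C + node-E: power draw 7 + 13 + 5 + 8 = 33 ≤ 36, throughput 17 + 15 + 14 + 13 = 59.
node-K + node-F + node-C + node-E: power draw 7 + 13 + 5 + 8 = 33 ≤ 36, throughput 17 + 9 + 14 + 13 = 53.
node-K + node-B + node-D + node-C: power draw 7 + 10 + 13 + 5 = 35 ≤ 36, throughput 17 + 5 + 15 + 14 = 51.
Best is node-K, node-D, node-C, and node-E with total throughput 59.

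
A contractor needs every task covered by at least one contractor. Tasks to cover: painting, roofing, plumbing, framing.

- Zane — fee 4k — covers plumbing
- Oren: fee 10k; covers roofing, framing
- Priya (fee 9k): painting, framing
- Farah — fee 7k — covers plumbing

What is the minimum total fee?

Choose Zane, Oren, and Priya: together they cover painting, roofing, plumbing, framing — every task.
Total fee: 4 + 10 + 9 = 23.
No cover costs less than 23.

23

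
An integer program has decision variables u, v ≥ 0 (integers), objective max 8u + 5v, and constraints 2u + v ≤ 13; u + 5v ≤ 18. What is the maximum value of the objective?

53

(u,v)=(6,1) is feasible, giving 53.
(u,v)=(5,2) is feasible, giving 50.
(u,v)=(6,0) is feasible, giving 48.
The best lattice point is (6,1), giving 53.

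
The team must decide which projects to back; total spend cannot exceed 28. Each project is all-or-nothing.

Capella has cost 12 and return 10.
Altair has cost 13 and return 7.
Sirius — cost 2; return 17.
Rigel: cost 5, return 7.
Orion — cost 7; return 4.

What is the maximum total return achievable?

Treat it as a binary knapsack problem.
Altair + Sirius + Rigel + Orion: cost 13 + 2 + 5 + 7 = 27 ≤ 28, return 7 + 17 + 7 + 4 = 35.
Capella + Sirius + Rigel: cost 12 + 2 + 5 = 19 ≤ 28, return 10 + 17 + 7 = 34.
Capella + Sirius + Rigel + Orion: cost 12 + 2 + 5 + 7 = 26 ≤ 28, return 10 + 17 + 7 + 4 = 38.
Best is Capella, Sirius, Rigel, and Orion with total return 38.

38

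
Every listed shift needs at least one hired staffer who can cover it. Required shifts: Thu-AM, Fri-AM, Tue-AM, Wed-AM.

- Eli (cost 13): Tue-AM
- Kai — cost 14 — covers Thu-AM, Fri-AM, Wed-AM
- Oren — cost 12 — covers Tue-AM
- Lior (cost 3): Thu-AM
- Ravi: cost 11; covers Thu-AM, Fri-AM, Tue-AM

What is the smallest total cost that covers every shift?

25

The greedy cost-per-new-shift heuristic would pick Lior, Ravi, and Kai for 28, but a cheaper cover exists.
Choose Kai and Ravi: together they cover Thu-AM, Fri-AM, Tue-AM, Wed-AM — every shift.
Total cost: 14 + 11 = 25.
No cover costs less than 25.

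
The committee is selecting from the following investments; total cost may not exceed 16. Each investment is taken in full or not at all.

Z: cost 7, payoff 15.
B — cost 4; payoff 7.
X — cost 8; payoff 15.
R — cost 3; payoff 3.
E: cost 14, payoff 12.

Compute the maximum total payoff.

This is a 0-1 knapsack instance.
Allowing fractional choices, the relaxed optimum would be about 31.8, but investments are indivisible.
B + X + R: cost 4 + 8 + 3 = 15 ≤ 16, payoff 7 + 15 + 3 = 25.
Z + B + R: cost 7 + 4 + 3 = 14 ≤ 16, payoff 15 + 7 + 3 = 25.
Z + X: cost 7 + 8 = 15 ≤ 16, payoff 15 + 15 = 30.
Best is Z and X with total payoff 30.

30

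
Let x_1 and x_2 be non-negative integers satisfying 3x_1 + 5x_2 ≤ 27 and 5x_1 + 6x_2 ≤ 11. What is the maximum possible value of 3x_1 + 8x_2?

11

Relaxing integrality, the LP optimum is 14.67 at (x_1,x_2) = (0, 1.83), which is not an integer point.
(x_1,x_2)=(1,1): 3·1+5·1=8≤27, 5·1+6·1=11≤11, objective 11.
(x_1,x_2)=(0,1): 3·0+5·1=5≤27, 5·0+6·1=6≤11, objective 8.
(x_1,x_2)=(2,0): 3·2+5·0=6≤27, 5·2+6·0=10≤11, objective 6.
The best lattice point is (1,1), giving 11.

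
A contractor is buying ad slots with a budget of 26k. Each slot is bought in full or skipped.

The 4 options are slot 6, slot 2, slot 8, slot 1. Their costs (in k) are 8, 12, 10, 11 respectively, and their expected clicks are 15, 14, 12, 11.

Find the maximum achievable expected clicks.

Allowing fractional choices, the relaxed optimum would be about 36.3, but ad slots are indivisible.
slot 6 + slot 2: cost 8 + 12 = 20 ≤ 26, expected clicks 15 + 14 = 29.
slot 6 + slot 8: cost 8 + 10 = 18 ≤ 26, expected clicks 15 + 12 = 27.
Best is slot 6 and slot 2 with total expected clicks 29.

29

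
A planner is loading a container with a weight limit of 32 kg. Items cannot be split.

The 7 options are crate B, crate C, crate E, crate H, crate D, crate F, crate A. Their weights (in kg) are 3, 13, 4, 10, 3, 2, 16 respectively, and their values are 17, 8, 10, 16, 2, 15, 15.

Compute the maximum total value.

66

This is a 0-1 knapsack instance.
Allowing fractional choices, the relaxed optimum would be about 70.2, but items are indivisible.
crate B + crate E + crate H + crate D + crate F: weight 3 + 4 + 10 + 3 + 2 = 22 ≤ 32, value 17 + 10 + 16 + 2 + 15 = 60.
crate B + crate C + crate E + crate H + crate F: weight 3 + 13 + 4 + 10 + 2 = 32 ≤ 32, value 17 + 8 + 10 + 16 + 15 = 66.
crate B + crate H + crate F + crate A: weight 3 + 10 + 2 + 16 = 31 ≤ 32, value 17 + 16 + 15 + 15 = 63.
Best is crate B, crate C, crate E, crate H, and crate F with total value 66.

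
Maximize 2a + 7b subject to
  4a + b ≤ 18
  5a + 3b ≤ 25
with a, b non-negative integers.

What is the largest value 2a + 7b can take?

(a,b)=(0,8) is feasible, giving 56.
(a,b)=(0,7) is feasible, giving 49.
The best lattice point is (0,8), giving 56.

56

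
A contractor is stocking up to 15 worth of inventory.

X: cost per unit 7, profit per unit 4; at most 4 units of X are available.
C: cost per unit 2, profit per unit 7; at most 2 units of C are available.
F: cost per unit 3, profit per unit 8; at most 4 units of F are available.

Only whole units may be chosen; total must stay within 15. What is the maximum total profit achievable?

39

2×C and 3×F: cost 13 ≤ 15, profit 2·7 + 3·8 = 38.
1×C and 4×F: cost 14 ≤ 15, profit 1·7 + 4·8 = 39.
Best is 39.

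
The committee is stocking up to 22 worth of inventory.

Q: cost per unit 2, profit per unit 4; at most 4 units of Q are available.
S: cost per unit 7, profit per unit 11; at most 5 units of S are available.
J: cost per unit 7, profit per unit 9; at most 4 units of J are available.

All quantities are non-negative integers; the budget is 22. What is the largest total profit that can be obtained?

38

Q has the best ratio (4/2); taking only Q gives at most 4×4 = 16 (stopped by the supply cap of 4).
Mixing does better — 4×Q and 2×S: cost 22 ≤ 22, profit 4·4 + 2·11 = 38.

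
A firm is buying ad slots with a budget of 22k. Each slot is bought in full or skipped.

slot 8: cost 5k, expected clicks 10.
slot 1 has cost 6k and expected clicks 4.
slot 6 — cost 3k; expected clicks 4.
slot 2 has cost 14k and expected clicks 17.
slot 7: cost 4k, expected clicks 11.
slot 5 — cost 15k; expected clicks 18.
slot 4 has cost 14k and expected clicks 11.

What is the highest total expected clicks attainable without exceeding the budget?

33

Take slot 6, slot 7, and slot 5: cost 3 + 4 + 15 = 22 ≤ 22, expected clicks 4 + 11 + 18 = 33.
No other feasible combination does better.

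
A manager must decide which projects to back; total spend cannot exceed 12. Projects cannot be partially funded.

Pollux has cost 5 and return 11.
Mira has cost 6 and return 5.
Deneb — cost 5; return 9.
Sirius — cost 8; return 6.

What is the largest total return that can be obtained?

Take Pollux and Deneb: cost 5 + 5 = 10 ≤ 12, return 11 + 9 = 20.
No other feasible combination does better.

20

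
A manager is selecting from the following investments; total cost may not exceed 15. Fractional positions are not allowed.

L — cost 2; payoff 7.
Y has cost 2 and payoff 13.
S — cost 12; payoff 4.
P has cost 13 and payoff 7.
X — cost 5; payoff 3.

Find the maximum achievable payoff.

23

This is a 0-1 knapsack instance.
L + Y + X: cost 2 + 2 + 5 = 9 ≤ 15, payoff 7 + 13 + 3 = 23.
Y + P: cost 2 + 13 = 15 ≤ 15, payoff 13 + 7 = 20.
L + Y: cost 2 + 2 = 4 ≤ 15, payoff 7 + 13 = 20.
Best is L, Y, and X with total payoff 23.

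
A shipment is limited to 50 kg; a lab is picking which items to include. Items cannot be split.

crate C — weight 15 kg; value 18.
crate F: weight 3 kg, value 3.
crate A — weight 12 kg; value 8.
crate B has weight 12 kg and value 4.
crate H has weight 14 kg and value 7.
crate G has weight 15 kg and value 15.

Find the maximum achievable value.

44

This is a 0-1 knapsack instance.
Take crate C, crate F, crate A, and crate G: weight 15 + 3 + 12 + 15 = 45 ≤ 50, value 18 + 3 + 8 + 15 = 44.
No other feasible combination does better.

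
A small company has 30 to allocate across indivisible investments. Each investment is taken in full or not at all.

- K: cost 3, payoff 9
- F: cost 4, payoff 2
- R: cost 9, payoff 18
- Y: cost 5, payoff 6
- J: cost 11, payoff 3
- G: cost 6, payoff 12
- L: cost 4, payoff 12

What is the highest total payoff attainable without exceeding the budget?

57

Take K, R, Y, G, and L: cost 3 + 9 + 5 + 6 + 4 = 27 ≤ 30, payoff 9 + 18 + 6 + 12 + 12 = 57.
No other feasible combination does better.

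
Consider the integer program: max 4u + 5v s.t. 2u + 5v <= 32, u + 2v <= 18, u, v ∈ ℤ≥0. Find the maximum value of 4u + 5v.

64

(u,v)=(16,0): 2·16+5·0=32≤32, 1·16+2·0=16≤18, objective 64.
(u,v)=(15,0): 2·15+5·0=30≤32, 1·15+2·0=15≤18, objective 60.
Maximum is 64 at (u,v)=(16,0).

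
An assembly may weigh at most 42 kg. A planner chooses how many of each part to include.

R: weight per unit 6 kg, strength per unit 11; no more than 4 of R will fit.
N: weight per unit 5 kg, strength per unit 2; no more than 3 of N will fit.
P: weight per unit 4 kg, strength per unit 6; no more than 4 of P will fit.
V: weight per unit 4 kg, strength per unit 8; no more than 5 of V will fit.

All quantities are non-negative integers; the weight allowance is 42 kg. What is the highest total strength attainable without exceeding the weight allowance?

This is a bounded integer knapsack.
Take 3×R, 1×P, and 5×V: weight 42 ≤ 42, strength 3·11 + 1·6 + 5·8 = 79.
V has the best ratio (8/4) and is taken to its limit of 5; remaining capacity is filled optimally with the others.

79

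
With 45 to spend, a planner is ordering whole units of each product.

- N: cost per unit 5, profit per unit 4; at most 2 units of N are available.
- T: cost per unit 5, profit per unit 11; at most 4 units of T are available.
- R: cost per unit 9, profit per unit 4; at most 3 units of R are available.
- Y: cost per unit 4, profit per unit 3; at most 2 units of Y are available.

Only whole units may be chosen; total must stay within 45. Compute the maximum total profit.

This is a bounded integer knapsack.
Take 2×N, 4×T, 1×R, and 1×Y: cost 43 ≤ 45, profit 2·4 + 4·11 + 1·4 + 1·3 = 59.
T has the best ratio (11/5) and is taken to its limit of 4; remaining capacity is filled optimally with the others.

59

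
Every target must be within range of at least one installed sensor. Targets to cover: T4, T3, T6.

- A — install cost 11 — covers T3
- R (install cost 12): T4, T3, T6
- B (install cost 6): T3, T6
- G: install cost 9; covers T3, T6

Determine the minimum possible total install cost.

This is a weighted set-cover instance.
The greedy cost-per-new-target heuristic would pick B and R for 18, but a cheaper cover exists.
R alone covers T4, T3, T6 — every target.
Total install cost: 12.
No cover costs less than 12.

12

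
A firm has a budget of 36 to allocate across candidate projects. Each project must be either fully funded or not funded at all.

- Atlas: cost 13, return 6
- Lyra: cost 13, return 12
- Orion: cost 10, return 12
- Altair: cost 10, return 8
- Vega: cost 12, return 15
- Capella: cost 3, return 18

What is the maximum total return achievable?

53

Treat it as a binary knapsack problem.
Allowing fractional choices, the relaxed optimum would be about 55.2, but projects are indivisible.
Orion + Altair + Vega + Capella: cost 10 + 10 + 12 + 3 = 35 ≤ 36, return 12 + 8 + 15 + 18 = 53.
Orion + Vega + Capella: cost 10 + 12 + 3 = 25 ≤ 36, return 12 + 15 + 18 = 45.
Lyra + Orion + Altair + Capella: cost 13 + 10 + 10 + 3 = 36 ≤ 36, return 12 + 12 + 8 + 18 = 50.
Best is Orion, Altair, Vega, and Capella with total return 53.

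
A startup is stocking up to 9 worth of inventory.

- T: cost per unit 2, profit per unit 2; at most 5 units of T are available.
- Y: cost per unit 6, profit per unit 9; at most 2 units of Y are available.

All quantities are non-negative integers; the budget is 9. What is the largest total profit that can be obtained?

11

1×T and 1×Y: cost 8 ≤ 9, profit 1·2 + 1·9 = 11.
1×Y: cost 6 ≤ 9, profit 1·9 = 9.
Best is 11.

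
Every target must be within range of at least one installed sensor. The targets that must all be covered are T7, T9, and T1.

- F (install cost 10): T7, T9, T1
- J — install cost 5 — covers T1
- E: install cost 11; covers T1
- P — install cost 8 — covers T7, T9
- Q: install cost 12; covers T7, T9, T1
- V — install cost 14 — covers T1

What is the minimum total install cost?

10

F alone covers T7, T9, T1 — every target.
Total install cost: 10.
No cover costs less than 10.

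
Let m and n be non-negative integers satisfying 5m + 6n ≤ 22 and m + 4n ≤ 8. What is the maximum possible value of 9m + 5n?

The continuous relaxation peaks at (4.4, 0) with value 39.60; rounding to a feasible lattice point costs some objective.
(m,n)=(4,0) is feasible, giving 36.
(m,n)=(3,1) is feasible, giving 32.
(m,n)=(3,0) is feasible, giving 27.
The best lattice point is (4,0), giving 36.

36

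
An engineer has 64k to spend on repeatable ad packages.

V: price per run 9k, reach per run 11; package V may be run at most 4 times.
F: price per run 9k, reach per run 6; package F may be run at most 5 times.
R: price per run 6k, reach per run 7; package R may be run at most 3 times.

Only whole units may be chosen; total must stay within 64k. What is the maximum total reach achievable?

71

This is a bounded integer knapsack.
Take 4×V, 1×F, and 3×R: price 63 ≤ 64, reach 4·11 + 1·6 + 3·7 = 71.
V has the best ratio (11/9) and is taken to its limit of 4; remaining capacity is filled optimally with the others.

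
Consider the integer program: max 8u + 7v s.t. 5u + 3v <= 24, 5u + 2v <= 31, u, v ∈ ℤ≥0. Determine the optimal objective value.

(u,v)=(0,8): 5·0+3·8=24≤24, 5·0+2·8=16≤31, objective 56.
(u,v)=(0,7): 5·0+3·7=21≤24, 5·0+2·7=14≤31, objective 49.
Maximum is 56 at (u,v)=(0,8).

56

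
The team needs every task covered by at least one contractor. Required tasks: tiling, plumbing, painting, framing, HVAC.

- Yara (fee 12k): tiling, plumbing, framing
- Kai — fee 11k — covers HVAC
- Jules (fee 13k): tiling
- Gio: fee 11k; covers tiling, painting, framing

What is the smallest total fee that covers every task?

Choose Yara, Kai, and Gio: together they cover tiling, plumbing, painting, framing, HVAC — every task.
Total fee: 12 + 11 + 11 = 34.
No cover costs less than 34.

34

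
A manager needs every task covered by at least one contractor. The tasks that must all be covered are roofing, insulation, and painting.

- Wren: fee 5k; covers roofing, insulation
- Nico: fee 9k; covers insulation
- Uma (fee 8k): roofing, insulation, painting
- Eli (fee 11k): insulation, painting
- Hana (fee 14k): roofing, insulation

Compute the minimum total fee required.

The greedy cost-per-new-task heuristic would pick Wren and Uma for 13, but a cheaper cover exists.
Uma alone covers roofing, insulation, painting — every task.
Total fee: 8.
No cover costs less than 8.

8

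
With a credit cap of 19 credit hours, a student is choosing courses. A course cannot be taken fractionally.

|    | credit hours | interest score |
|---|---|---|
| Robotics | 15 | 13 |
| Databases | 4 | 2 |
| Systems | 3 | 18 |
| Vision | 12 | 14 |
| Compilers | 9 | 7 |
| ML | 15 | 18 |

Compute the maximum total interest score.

This is a 0-1 knapsack instance.
Allowing fractional choices, the relaxed optimum would be about 37.2, but courses are indivisible.
Systems + ML: credit hours 3 + 15 = 18 ≤ 19, interest score 18 + 18 = 36.
Systems + Vision: credit hours 3 + 12 = 15 ≤ 19, interest score 18 + 14 = 32.
Databases + Systems + Vision: credit hours 4 + 3 + 12 = 19 ≤ 19, interest score 2 + 18 + 14 = 34.
Best is Systems and ML with total interest score 36.

36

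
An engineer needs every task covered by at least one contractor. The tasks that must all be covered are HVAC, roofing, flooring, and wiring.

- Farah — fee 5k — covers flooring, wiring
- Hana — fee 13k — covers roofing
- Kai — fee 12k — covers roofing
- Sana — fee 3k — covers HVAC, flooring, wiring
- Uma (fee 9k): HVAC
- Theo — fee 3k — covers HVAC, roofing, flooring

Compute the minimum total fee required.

6

Choose Sana and Theo: together they cover HVAC, roofing, flooring, wiring — every task.
Total fee: 3 + 3 = 6.
No cover costs less than 6.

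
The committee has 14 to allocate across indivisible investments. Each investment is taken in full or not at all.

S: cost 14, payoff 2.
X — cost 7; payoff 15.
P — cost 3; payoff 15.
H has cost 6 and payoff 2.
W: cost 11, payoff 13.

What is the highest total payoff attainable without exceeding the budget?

Treat it as a binary knapsack problem.
Allowing fractional choices, the relaxed optimum would be about 34.7, but investments are indivisible.
X + P: cost 7 + 3 = 10 ≤ 14, payoff 15 + 15 = 30.
P + W: cost 3 + 11 = 14 ≤ 14, payoff 15 + 13 = 28.
P + H: cost 3 + 6 = 9 ≤ 14, payoff 15 + 2 = 17.
Best is X and P with total payoff 30.

30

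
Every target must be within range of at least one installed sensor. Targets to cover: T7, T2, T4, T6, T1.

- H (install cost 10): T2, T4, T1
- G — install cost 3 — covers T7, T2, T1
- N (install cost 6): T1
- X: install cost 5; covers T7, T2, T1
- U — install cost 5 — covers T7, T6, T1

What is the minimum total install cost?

15

This is a weighted set-cover instance.
The greedy cost-per-new-target heuristic would pick G, U, and H for 18, but a cheaper cover exists.
Choose H and U: together they cover T7, T2, T4, T6, T1 — every target.
Total install cost: 10 + 5 = 15.
No cover costs less than 15.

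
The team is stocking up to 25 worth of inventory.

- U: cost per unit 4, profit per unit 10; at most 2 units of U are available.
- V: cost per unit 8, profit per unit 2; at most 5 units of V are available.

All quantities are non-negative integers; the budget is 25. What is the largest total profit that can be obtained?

24

2×U and 1×V: cost 16 ≤ 25, profit 2·10 + 1·2 = 22.
2×U and 2×V: cost 24 ≤ 25, profit 2·10 + 2·2 = 24.
Best is 24.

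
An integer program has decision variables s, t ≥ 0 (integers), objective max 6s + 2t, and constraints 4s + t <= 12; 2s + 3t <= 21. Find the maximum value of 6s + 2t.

20

Relaxing integrality, the LP optimum is 21.00 at (s,t) = (1.5, 6), which is not an integer point.
(s,t)=(2,4): 4·2+1·4=12≤12, 2·2+3·4=16≤21, objective 20.
(s,t)=(2,3): 4·2+1·3=11≤12, 2·2+3·3=13≤21, objective 18.
(s,t)=(1,6): 4·1+1·6=10≤12, 2·1+3·6=20≤21, objective 18.
No feasible integer point exceeds 20.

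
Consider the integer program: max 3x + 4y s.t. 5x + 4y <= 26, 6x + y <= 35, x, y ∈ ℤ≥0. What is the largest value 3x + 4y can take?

24

(x,y)=(0,6) is feasible, giving 24.
(x,y)=(1,5) is feasible, giving 23.
(x,y)=(0,5) is feasible, giving 20.
Maximum is 24 at (x,y)=(0,6).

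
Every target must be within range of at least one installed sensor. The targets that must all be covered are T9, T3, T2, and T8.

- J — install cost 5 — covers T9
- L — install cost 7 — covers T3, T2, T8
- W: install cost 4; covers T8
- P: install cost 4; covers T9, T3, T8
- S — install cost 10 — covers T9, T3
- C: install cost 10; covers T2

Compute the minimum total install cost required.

11

This is an integer covering problem.
Choose L and P: together they cover T9, T3, T2, T8 — every target.
Total install cost: 7 + 4 = 11.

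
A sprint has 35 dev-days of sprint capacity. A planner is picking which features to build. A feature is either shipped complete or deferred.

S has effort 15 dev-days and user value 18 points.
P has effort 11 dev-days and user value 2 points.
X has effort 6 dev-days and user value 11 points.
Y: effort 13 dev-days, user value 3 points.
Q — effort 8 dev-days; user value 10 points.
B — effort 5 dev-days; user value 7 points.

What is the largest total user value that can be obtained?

Treat it as a binary knapsack problem.
S + X + Q: effort 15 + 6 + 8 = 29 ≤ 35, user value 18 + 11 + 10 = 39.
S + X + Q + B: effort 15 + 6 + 8 + 5 = 34 ≤ 35, user value 18 + 11 + 10 + 7 = 46.
S + X + B: effort 15 + 6 + 5 = 26 ≤ 35, user value 18 + 11 + 7 = 36.
Best is S, X, Q, and B with total user value 46.

46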